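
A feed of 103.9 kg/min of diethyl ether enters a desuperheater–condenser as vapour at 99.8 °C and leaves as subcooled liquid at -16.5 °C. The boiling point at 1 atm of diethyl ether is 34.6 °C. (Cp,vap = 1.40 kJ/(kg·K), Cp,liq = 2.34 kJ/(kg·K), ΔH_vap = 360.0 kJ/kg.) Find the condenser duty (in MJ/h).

vapour 99.8→34.6 °C: -91.28 kJ/kg
condensation at 34.6 °C: -360 kJ/kg
liquid 34.6→-16.5 °C: -119.57 kJ/kg
Δh = -91.28 + -360 + -119.57 = -570.85 kJ/kg
Q = ṁ·Δh = 103.9 kg/min × -570.85 kJ/kg = -59312 kJ/min
|Q| = 988.53 kW = 3558.7 MJ/h

Q_c = 3560 MJ/h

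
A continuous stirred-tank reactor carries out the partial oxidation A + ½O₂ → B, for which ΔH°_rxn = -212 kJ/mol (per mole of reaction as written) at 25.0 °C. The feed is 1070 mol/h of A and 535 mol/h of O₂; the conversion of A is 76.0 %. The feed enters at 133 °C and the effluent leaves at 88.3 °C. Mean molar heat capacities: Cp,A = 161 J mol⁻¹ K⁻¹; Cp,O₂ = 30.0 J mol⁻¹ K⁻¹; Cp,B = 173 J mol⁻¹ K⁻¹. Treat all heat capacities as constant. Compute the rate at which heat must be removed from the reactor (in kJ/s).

Extent of reaction ξ = 0.760 × 1070 = 813.2 mol/h
Reaction term: ξ·ΔH°_rxn = 813.2 × -212 = -172400 kJ/h
Sensible, feed 133→25 °C: -20339 kJ/h
Outlet flows (mol/h): A 256.8, O₂ 128.4, B 813.2
Sensible, products 25→88.3 °C: 11766 kJ/h
Q = ΔH = -180970 kJ/h = -50.27 kW
Heat removed = 50.27 kJ/s

Q_out = 50.3 kJ/s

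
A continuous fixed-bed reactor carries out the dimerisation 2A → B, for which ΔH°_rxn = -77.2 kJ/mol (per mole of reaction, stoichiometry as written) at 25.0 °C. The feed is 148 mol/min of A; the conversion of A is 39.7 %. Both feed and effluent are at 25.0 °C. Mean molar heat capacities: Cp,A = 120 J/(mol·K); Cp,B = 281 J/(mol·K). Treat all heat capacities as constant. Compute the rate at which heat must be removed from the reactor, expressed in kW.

Q_out = 37.8 kW

Extent of reaction ξ = 0.397 × 148 / 2 = 29.378 mol/min
Reaction term: ξ·ΔH°_rxn = 29.378 × -77.2 = -2268 kJ/min
Q = ΔH = -2268 kJ/min = -37.8 kW
Heat removed = 37.8 kW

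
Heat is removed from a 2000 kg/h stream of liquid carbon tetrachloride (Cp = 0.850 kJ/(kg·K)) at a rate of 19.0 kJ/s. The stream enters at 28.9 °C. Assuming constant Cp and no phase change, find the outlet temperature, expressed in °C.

T_out = -11.3 °C

Q = 19.0 kJ/s = 68400 kJ/h
ΔT = Q/(ṁ·Cp) = 68400/(2000×0.850) = 40.235 K
T_out = 28.9 − 40.235 = -11.335 °C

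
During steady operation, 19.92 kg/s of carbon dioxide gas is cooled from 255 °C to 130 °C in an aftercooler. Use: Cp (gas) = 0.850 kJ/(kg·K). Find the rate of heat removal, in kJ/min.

Q_c = 127000 kJ/min

Q = ṁ·Cp·ΔT = 19.92 × 0.850 × (130 − 255) = -2116.5 kJ/s
Cooling duty = 126990 kJ/min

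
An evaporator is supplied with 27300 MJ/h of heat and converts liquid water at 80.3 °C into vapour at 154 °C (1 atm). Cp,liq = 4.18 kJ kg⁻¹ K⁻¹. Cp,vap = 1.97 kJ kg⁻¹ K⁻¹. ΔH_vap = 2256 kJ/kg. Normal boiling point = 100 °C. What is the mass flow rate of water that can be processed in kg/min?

ṁ = 186 kg/min

Δh = 4.18×(100−80.3) + 2256 + 1.97×(154−100) = 2444.7 kJ/kg
Q = 27300 MJ/h = 7583.3 kJ/s = 455000 kJ/min
ṁ = Q/Δh = 455000 / 2444.7 = 186.11 kg/min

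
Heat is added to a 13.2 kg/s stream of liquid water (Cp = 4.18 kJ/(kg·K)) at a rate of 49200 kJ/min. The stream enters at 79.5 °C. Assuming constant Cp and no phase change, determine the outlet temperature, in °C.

T_out = 94.4 °C

Q = 49200 kJ/min = 820 kJ/s
ΔT = Q/(ṁ·Cp) = 820/(13.2×4.18) = 14.862 K
T_out = 79.5 + 14.862 = 94.362 °C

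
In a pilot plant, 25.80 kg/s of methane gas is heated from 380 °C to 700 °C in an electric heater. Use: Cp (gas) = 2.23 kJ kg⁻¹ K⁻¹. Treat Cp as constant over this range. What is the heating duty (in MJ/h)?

Q = 66300 MJ/h

Q = ṁ·Cp·ΔT = 25.80 × 2.23 × (700 − 380) = 18411 kJ/s
Heating duty = 66279 MJ/h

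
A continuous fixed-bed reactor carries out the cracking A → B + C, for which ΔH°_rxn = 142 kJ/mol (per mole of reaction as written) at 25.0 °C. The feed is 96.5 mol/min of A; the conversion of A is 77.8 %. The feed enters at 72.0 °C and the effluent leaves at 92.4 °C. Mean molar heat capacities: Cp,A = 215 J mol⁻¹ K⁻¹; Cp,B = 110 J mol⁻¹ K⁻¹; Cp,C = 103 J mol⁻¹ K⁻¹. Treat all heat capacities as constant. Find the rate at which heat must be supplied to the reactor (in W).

Extent of reaction ξ = 0.778 × 96.5 = 75.077 mol/min
Reaction term: ξ·ΔH°_rxn = 75.077 × 142 = 10661 kJ/min
Sensible, feed 72.0→25 °C: -975.13 kJ/min
Outlet flows (mol/min): A 21.423, B 75.077, C 75.077
Sensible, products 25→92.4 °C: 1388.3 kJ/min
Q = ΔH = 11074 kJ/min = 184.57 kW
Heat supplied = 184570 W

Q_in = 185000 W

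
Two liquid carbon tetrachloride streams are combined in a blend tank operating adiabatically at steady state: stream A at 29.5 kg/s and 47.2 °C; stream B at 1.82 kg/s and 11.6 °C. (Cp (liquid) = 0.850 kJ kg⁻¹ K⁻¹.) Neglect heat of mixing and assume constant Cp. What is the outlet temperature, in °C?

T_out = 45.1 °C

No heat crosses the boundary, so H_out = H_in.
Σ ṁᵢCp,ᵢTᵢ = 29.5×0.850×47.2 + 1.82×0.850×11.6 = 1201.5
Σ ṁᵢCp,ᵢ = 29.5×0.850 + 1.82×0.850 = 26.622
T_out = 1201.5 / 26.622 = 45.131 °C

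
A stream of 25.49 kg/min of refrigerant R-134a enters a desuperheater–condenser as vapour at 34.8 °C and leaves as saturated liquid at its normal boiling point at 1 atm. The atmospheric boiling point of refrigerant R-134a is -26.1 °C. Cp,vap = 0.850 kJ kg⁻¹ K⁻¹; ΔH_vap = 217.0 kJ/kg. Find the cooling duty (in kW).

Q_c = 114 kW

vapour 34.8→-26.1 °C: -51.765 kJ/kg
condensation at -26.1 °C: -217 kJ/kg
Δh = -51.765 + -217 = -268.76 kJ/kg
Q = ṁ·Δh = 25.49 kg/min × -268.76 kJ/kg = -6850.8 kJ/min
|Q| = 114.18 kW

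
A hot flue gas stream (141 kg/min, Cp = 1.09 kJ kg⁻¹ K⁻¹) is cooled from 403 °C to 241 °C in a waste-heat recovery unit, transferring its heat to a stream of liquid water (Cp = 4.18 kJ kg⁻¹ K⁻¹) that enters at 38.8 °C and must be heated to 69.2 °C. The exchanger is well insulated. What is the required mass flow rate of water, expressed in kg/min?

ṁ_c = 196 kg/min

Heat released by hot stream: Q = 141 × 1.09 × (403 − 241) = 24898 kJ/min
Energy balance on cold side (adiabatic exchanger): Q = ṁ_c·Cp_c·(T_c,out − T_c,in)
ṁ_c = 24898 / [4.18 × (69.2 − 38.8)] = 195.93 kg/min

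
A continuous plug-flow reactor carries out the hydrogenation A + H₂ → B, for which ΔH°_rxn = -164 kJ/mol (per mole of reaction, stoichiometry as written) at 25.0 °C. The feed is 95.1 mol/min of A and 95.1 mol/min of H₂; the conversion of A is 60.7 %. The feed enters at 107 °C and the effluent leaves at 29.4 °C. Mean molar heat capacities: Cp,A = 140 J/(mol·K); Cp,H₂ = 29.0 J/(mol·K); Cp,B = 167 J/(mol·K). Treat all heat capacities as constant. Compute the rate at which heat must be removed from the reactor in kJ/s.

Q_out = 179 kJ/s

Extent of reaction ξ = 0.607 × 95.1 = 57.726 mol/min
Reaction term: ξ·ΔH°_rxn = 57.726 × -164 = -9467 kJ/min
Sensible, feed 107→25 °C: -1317.9 kJ/min
Outlet flows (mol/min): A 37.374, H₂ 37.374, B 57.726
Sensible, products 25→29.4 °C: 70.208 kJ/min
Q = ΔH = -10715 kJ/min = -178.58 kW
Heat removed = 178.58 kJ/s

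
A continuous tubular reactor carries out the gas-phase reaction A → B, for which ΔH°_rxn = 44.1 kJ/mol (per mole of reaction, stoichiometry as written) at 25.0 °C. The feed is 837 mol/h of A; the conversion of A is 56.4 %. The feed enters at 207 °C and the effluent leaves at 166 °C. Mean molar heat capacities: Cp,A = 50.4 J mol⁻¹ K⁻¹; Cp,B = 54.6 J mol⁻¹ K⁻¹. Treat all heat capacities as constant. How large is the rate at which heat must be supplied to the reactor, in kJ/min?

Extent of reaction ξ = 0.564 × 837 = 472.07 mol/h
Reaction term: ξ·ΔH°_rxn = 472.07 × 44.1 = 20818 kJ/h
Sensible, feed 207→25 °C: -7677.6 kJ/h
Outlet flows (mol/h): A 364.93, B 472.07
Sensible, products 25→166 °C: 6227.6 kJ/h
Q = ΔH = 19368 kJ/h = 5.3801 kW
Heat supplied = 322.8 kJ/min

Q_in = 323 kJ/min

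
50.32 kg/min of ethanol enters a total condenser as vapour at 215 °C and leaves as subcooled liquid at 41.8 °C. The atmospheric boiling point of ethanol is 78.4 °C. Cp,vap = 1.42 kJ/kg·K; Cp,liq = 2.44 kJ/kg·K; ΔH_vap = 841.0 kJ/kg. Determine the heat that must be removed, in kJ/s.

vapour 215→78.4 °C: -193.97 kJ/kg
condensation at 78.4 °C: -841 kJ/kg
liquid 78.4→41.8 °C: -89.304 kJ/kg
Δh = -193.97 + -841 + -89.304 = -1124.3 kJ/kg
Q = ṁ·Δh = 50.32 kg/min × -1124.3 kJ/kg = -56574 kJ/min
|Q| = 942.89 kW

Q_c = 943 kJ/s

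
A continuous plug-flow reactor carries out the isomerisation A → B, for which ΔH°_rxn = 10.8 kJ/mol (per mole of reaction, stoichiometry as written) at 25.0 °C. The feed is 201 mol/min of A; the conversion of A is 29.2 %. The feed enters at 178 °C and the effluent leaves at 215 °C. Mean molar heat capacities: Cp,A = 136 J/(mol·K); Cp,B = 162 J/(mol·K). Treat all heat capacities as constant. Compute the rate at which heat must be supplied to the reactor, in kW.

Extent of reaction ξ = 0.292 × 201 = 58.692 mol/min
Reaction term: ξ·ΔH°_rxn = 58.692 × 10.8 = 633.87 kJ/min
Sensible, feed 178→25 °C: -4182.4 kJ/min
Outlet flows (mol/min): A 142.31, B 58.692
Sensible, products 25→215 °C: 5483.8 kJ/min
Q = ΔH = 1935.2 kJ/min = 32.254 kW
Heat supplied = 32.254 kW

Q_in = 32.3 kW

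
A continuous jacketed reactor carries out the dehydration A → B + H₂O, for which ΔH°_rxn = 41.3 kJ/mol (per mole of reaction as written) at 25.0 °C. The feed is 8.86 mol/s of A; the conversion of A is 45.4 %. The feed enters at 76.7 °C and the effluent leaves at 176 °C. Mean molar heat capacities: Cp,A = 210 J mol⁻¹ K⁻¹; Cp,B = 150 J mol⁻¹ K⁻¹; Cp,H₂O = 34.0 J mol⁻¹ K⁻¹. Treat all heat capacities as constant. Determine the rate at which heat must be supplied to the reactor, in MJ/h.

Extent of reaction ξ = 0.454 × 8.86 = 4.0224 mol/s
Reaction term: ξ·ΔH°_rxn = 4.0224 × 41.3 = 166.13 kJ/s
Sensible, feed 76.7→25 °C: -96.193 kJ/s
Outlet flows (mol/s): A 4.8376, B 4.0224, H₂O 4.0224
Sensible, products 25→176 °C: 265.16 kJ/s
Q = ΔH = 335.09 kJ/s = 335.09 kW
Heat supplied = 1206.3 MJ/h

Q_in = 1210 MJ/h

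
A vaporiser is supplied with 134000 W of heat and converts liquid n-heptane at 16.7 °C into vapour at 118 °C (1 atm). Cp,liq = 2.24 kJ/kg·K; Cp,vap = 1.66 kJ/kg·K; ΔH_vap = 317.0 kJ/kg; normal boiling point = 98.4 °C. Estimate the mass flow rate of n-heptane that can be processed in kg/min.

ṁ = 15.1 kg/min

Δh = 2.24×(98.4−16.7) + 317.0 + 1.66×(118−98.4) = 532.54 kJ/kg
Q = 134000 W = 134 kJ/s = 8040 kJ/min
ṁ = Q/Δh = 8040 / 532.54 = 15.097 kg/min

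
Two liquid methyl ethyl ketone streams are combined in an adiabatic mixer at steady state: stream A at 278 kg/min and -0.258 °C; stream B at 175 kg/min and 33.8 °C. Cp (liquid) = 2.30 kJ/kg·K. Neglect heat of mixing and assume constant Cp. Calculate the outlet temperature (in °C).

T_out = 12.9 °C

Adiabatic, steady state ⇒ Σ ṁᵢCp,ᵢ(T_out − Tᵢ) = 0
T_out = Σ ṁᵢCp,ᵢTᵢ / Σ ṁᵢCp,ᵢ
      = 13440 / 1041.9 = 12.899 °C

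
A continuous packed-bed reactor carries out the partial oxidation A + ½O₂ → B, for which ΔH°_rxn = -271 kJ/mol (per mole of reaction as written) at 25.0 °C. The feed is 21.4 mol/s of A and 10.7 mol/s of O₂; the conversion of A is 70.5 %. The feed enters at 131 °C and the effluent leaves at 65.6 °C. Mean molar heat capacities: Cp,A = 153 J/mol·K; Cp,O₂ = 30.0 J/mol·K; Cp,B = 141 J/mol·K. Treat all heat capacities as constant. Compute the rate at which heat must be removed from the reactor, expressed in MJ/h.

Extent of reaction ξ = 0.705 × 21.4 = 15.087 mol/s
Reaction term: ξ·ΔH°_rxn = 15.087 × -271 = -4088.6 kJ/s
Sensible, feed 131→25 °C: -381.09 kJ/s
Outlet flows (mol/s): A 6.313, O₂ 3.1565, B 15.087
Sensible, products 25→65.6 °C: 129.43 kJ/s
Q = ΔH = -4340.2 kJ/s = -4340.2 kW
Heat removed = 15625 MJ/h

Q_out = 15600 MJ/h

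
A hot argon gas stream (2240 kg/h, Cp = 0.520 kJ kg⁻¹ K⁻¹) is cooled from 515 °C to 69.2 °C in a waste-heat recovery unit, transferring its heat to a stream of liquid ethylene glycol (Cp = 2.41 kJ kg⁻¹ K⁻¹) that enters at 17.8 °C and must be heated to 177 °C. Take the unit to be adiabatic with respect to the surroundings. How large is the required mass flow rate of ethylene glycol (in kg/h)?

ṁ_c = 1350 kg/h

Heat released by hot stream: Q = 2240 × 0.520 × (515 − 69.2) = 519270 kJ/h
Energy balance on cold side (adiabatic exchanger): Q = ṁ_c·Cp_c·(T_c,out − T_c,in)
ṁ_c = 519270 / [2.41 × (177 − 17.8)] = 1353.4 kg/h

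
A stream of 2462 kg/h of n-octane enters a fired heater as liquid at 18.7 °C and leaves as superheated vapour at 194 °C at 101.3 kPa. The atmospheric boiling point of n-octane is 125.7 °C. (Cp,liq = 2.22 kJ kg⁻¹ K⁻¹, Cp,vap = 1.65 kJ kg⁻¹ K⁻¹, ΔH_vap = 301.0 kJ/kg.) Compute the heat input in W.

liquid 18.7→125.7 °C: 237.54 kJ/kg
vaporisation at 125.7 °C: 301 kJ/kg
vapour 125.7→194 °C: 112.69 kJ/kg
Δh = 237.54 + 301 + 112.69 = 651.24 kJ/kg
Q = ṁ·Δh = 2462 kg/h × 651.24 kJ/kg = 1.6033e+06 kJ/h
|Q| = 445.37 kW = 445370 W

Q = 445000 W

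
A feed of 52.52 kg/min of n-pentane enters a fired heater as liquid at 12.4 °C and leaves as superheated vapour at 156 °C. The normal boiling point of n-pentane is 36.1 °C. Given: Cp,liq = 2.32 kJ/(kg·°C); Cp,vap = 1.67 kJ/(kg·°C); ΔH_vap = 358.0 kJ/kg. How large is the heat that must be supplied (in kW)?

Q = 537 kW

liquid 12.4→36.1 °C: 54.984 kJ/kg
vaporisation at 36.1 °C: 358 kJ/kg
vapour 36.1→156 °C: 200.23 kJ/kg
Δh = 54.984 + 358 + 200.23 = 613.22 kJ/kg
Q = ṁ·Δh = 52.52 kg/min × 613.22 kJ/kg = 32206 kJ/min
|Q| = 536.77 kW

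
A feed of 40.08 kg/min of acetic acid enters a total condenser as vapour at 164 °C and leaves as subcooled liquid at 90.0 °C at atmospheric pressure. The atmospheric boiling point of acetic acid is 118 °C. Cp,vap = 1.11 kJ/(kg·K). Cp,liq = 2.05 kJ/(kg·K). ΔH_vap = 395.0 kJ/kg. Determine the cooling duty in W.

Q_c = 336000 W

vapour 164→118 °C: -51.06 kJ/kg
condensation at 118 °C: -395 kJ/kg
liquid 118→90.0 °C: -57.4 kJ/kg
Δh = -51.06 + -395 + -57.4 = -503.46 kJ/kg
Q = ṁ·Δh = 40.08 kg/min × -503.46 kJ/kg = -20179 kJ/min
|Q| = 336.31 kW = 336310 W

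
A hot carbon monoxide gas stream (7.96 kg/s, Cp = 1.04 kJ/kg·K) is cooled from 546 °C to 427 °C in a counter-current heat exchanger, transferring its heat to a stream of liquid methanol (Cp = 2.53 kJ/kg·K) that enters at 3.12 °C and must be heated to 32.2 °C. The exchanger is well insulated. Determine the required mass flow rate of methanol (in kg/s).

Heat released by hot stream: Q = 7.96 × 1.04 × (546 − 427) = 985.13 kJ/s
Energy balance on cold side (adiabatic exchanger): Q = ṁ_c·Cp_c·(T_c,out − T_c,in)
ṁ_c = 985.13 / [2.53 × (32.2 − 3.12)] = 13.39 kg/s

ṁ_c = 13.4 kg/s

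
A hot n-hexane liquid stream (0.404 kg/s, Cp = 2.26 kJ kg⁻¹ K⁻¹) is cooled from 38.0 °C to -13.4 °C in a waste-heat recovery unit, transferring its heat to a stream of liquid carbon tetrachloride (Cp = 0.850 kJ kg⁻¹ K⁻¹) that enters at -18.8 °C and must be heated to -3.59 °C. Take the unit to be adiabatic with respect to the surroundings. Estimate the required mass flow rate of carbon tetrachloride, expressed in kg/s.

Heat released by hot stream: Q = 0.404 × 2.26 × (38.0 − -13.4) = 46.93 kJ/s
Energy balance on cold side (adiabatic exchanger): Q = ṁ_c·Cp_c·(T_c,out − T_c,in)
ṁ_c = 46.93 / [0.850 × (-3.59 − -18.8)] = 3.63 kg/s

ṁ_c = 3.63 kg/s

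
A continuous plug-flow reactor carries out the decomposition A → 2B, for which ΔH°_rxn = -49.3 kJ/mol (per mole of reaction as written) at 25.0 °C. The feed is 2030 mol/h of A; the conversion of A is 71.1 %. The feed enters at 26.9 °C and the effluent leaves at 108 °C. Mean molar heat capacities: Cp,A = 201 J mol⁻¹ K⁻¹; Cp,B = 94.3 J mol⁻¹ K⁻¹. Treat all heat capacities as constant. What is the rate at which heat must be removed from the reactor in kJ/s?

Q_out = 11.0 kJ/s

Extent of reaction ξ = 0.711 × 2030 = 1443.3 mol/h
Reaction term: ξ·ΔH°_rxn = 1443.3 × -49.3 = -71156 kJ/h
Sensible, feed 26.9→25 °C: -775.26 kJ/h
Outlet flows (mol/h): A 586.67, B 2886.7
Sensible, products 25→108 °C: 32381 kJ/h
Q = ΔH = -39550 kJ/h = -10.986 kW
Heat removed = 10.986 kJ/s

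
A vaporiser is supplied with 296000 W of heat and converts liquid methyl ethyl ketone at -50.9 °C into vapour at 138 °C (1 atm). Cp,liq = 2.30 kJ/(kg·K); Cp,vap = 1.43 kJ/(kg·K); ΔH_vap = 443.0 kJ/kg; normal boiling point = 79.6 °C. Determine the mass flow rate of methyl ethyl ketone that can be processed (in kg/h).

ṁ = 1290 kg/h

Δh = 2.30×(79.6−-50.9) + 443.0 + 1.43×(138−79.6) = 826.66 kJ/kg
Q = 296000 W = 296 kJ/s = 1.0656e+06 kJ/h
ṁ = Q/Δh = 1.0656e+06 / 826.66 = 1289 kg/h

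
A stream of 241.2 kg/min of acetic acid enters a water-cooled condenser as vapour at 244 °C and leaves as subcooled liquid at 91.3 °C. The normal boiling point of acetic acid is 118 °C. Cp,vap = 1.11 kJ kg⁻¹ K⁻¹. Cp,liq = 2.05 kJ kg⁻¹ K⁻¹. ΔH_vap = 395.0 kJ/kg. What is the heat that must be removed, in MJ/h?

Q_c = 8530 MJ/h

vapour 244→118 °C: -139.86 kJ/kg
condensation at 118 °C: -395 kJ/kg
liquid 118→91.3 °C: -54.735 kJ/kg
Δh = -139.86 + -395 + -54.735 = -589.6 kJ/kg
Q = ṁ·Δh = 241.2 kg/min × -589.6 kJ/kg = -142210 kJ/min
|Q| = 2370.2 kW = 8532.6 MJ/h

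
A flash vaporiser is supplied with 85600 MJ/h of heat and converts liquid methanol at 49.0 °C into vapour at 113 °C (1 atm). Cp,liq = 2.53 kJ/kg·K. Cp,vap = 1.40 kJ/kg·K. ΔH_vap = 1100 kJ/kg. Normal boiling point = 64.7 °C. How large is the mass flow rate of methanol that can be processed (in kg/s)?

Δh = 2.53×(64.7−49.0) + 1100 + 1.40×(113−64.7) = 1207.3 kJ/kg
Q = 85600 MJ/h = 23778 kJ/s = 23778 kJ/s
ṁ = Q/Δh = 23778 / 1207.3 = 19.694 kg/s

ṁ = 19.7 kg/s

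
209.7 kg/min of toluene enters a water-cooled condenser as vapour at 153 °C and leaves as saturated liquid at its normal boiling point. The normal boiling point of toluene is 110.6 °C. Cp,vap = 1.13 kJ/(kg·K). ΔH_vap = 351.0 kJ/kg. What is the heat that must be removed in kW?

Q_c = 1390 kW

vapour 153→110.6 °C: -47.912 kJ/kg
condensation at 110.6 °C: -351 kJ/kg
Δh = -47.912 + -351 = -398.91 kJ/kg
Q = ṁ·Δh = 209.7 kg/min × -398.91 kJ/kg = -83652 kJ/min
|Q| = 1394.2 kW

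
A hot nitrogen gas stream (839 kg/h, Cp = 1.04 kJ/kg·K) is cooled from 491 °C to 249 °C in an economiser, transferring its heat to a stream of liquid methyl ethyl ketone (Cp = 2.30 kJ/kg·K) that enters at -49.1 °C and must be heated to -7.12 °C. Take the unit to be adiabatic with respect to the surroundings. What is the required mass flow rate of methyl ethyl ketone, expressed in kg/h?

ṁ_c = 2190 kg/h

Heat released by hot stream: Q = 839 × 1.04 × (491 − 249) = 211160 kJ/h
Energy balance on cold side (adiabatic exchanger): Q = ṁ_c·Cp_c·(T_c,out − T_c,in)
ṁ_c = 211160 / [2.30 × (-7.12 − -49.1)] = 2187 kg/h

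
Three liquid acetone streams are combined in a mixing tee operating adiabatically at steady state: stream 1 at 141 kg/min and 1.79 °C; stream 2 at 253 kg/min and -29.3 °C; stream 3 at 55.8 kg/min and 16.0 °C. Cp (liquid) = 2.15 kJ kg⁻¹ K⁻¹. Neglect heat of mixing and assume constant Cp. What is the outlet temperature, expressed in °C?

Energy balance with Q = 0: Σ ṁᵢCp,ᵢ(T_out − Tᵢ) = 0
Σ ṁᵢCp,ᵢTᵢ = 141×2.15×1.79 + 253×2.15×-29.3 + 55.8×2.15×16.0 = -13476
Σ ṁᵢCp,ᵢ = 141×2.15 + 253×2.15 + 55.8×2.15 = 967.07
T_out = -13476 / 967.07 = -13.934 °C

T_out = -13.9 °C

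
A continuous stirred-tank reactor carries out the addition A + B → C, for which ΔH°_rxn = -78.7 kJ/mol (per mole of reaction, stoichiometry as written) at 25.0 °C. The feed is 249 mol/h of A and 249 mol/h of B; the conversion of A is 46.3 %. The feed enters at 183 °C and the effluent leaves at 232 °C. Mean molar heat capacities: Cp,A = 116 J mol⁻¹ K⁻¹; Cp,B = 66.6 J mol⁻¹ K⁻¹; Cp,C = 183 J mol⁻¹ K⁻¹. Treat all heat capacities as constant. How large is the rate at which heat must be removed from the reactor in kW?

Q_out = 1.90 kW

Extent of reaction ξ = 0.463 × 249 = 115.29 mol/h
Reaction term: ξ·ΔH°_rxn = 115.29 × -78.7 = -9073.1 kJ/h
Sensible, feed 183→25 °C: -7183.8 kJ/h
Outlet flows (mol/h): A 133.71, B 133.71, C 115.29
Sensible, products 25→232 °C: 9421.3 kJ/h
Q = ΔH = -6835.6 kJ/h = -1.8988 kW
Heat removed = 1.8988 kW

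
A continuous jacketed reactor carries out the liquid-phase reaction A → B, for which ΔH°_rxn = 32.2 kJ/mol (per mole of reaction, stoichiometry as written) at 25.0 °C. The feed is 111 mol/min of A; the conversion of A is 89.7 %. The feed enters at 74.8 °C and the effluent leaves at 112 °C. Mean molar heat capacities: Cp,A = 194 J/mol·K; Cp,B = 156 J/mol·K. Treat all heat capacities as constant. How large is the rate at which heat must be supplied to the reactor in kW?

Q_in = 61.3 kW

Extent of reaction ξ = 0.897 × 111 = 99.567 mol/min
Reaction term: ξ·ΔH°_rxn = 99.567 × 32.2 = 3206.1 kJ/min
Sensible, feed 74.8→25 °C: -1072.4 kJ/min
Outlet flows (mol/min): A 11.433, B 99.567
Sensible, products 25→112 °C: 1544.3 kJ/min
Q = ΔH = 3678 kJ/min = 61.299 kW
Heat supplied = 61.299 kW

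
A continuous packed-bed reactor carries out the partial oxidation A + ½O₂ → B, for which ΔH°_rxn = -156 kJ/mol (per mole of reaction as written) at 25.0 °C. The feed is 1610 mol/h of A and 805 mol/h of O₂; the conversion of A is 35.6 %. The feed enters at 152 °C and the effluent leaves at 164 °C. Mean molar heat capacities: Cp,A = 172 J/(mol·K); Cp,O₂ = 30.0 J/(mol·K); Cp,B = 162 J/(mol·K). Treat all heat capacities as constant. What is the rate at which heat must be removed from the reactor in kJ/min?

Extent of reaction ξ = 0.356 × 1610 = 573.16 mol/h
Reaction term: ξ·ΔH°_rxn = 573.16 × -156 = -89413 kJ/h
Sensible, feed 152→25 °C: -38236 kJ/h
Outlet flows (mol/h): A 1036.8, O₂ 518.42, B 573.16
Sensible, products 25→164 °C: 39857 kJ/h
Q = ΔH = -87792 kJ/h = -24.387 kW
Heat removed = 1463.2 kJ/min

Q_out = 1460 kJ/min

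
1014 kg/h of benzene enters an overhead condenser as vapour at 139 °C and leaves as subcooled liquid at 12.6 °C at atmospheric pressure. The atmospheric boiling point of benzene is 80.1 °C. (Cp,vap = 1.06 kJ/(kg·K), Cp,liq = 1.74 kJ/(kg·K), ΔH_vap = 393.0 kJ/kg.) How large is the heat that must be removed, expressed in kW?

Q_c = 161 kW

vapour 139→80.1 °C: -62.434 kJ/kg
condensation at 80.1 °C: -393 kJ/kg
liquid 80.1→12.6 °C: -117.45 kJ/kg
Δh = -62.434 + -393 + -117.45 = -572.88 kJ/kg
Q = ṁ·Δh = 1014 kg/h × -572.88 kJ/kg = -580900 kJ/h
|Q| = 161.36 kW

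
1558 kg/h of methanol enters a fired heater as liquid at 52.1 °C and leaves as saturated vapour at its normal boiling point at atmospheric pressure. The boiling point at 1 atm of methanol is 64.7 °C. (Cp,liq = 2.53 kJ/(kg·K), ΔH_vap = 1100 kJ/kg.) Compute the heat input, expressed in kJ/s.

liquid 52.1→64.7 °C: 31.878 kJ/kg
vaporisation at 64.7 °C: 1100 kJ/kg
Δh = 31.878 + 1100 = 1131.9 kJ/kg
Q = ṁ·Δh = 1558 kg/h × 1131.9 kJ/kg = 1.7635e+06 kJ/h
|Q| = 489.85 kW

Q = 490 kJ/s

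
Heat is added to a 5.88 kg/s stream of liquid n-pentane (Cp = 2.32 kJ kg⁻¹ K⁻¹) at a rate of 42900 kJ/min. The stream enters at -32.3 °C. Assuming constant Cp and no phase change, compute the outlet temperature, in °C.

Q = 42900 kJ/min = 715 kJ/s
ΔT = Q/(ṁ·Cp) = 715/(5.88×2.32) = 52.413 K
T_out = -32.3 + 52.413 = 20.113 °C

T_out = 20.1 °C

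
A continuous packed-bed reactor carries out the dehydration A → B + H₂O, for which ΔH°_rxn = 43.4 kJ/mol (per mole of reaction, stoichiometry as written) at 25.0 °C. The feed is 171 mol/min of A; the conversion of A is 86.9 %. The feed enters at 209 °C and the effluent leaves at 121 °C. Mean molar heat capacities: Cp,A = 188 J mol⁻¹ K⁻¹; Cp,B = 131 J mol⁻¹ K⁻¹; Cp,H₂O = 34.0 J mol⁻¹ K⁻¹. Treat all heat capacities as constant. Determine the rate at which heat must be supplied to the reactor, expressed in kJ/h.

Q_in = 198000 kJ/h

Extent of reaction ξ = 0.869 × 171 = 148.6 mol/min
Reaction term: ξ·ΔH°_rxn = 148.6 × 43.4 = 6449.2 kJ/min
Sensible, feed 209→25 °C: -5915.2 kJ/min
Outlet flows (mol/min): A 22.401, B 148.6, H₂O 148.6
Sensible, products 25→121 °C: 2758.1 kJ/min
Q = ΔH = 3292.1 kJ/min = 54.868 kW
Heat supplied = 197520 kJ/h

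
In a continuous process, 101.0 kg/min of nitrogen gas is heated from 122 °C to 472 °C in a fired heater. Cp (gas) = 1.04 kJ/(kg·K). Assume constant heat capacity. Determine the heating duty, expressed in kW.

Q = ṁ·Cp·ΔT = 101.0 × 1.04 × (472 − 122) = 36764 kJ/min
Converting: 36764 / 60 s = 612.73 kW

Q = 613 kW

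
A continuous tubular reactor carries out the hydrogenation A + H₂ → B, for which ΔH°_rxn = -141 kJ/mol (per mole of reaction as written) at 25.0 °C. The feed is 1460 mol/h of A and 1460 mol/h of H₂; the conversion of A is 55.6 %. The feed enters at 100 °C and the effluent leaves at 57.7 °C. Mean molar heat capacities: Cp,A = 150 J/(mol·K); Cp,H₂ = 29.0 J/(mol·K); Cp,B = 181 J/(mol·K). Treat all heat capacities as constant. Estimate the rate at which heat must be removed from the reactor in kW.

Extent of reaction ξ = 0.556 × 1460 = 811.76 mol/h
Reaction term: ξ·ΔH°_rxn = 811.76 × -141 = -114460 kJ/h
Sensible, feed 100→25 °C: -19600 kJ/h
Outlet flows (mol/h): A 648.24, H₂ 648.24, B 811.76
Sensible, products 25→57.7 °C: 8598.9 kJ/h
Q = ΔH = -125460 kJ/h = -34.85 kW
Heat removed = 34.85 kW

Q_out = 34.8 kW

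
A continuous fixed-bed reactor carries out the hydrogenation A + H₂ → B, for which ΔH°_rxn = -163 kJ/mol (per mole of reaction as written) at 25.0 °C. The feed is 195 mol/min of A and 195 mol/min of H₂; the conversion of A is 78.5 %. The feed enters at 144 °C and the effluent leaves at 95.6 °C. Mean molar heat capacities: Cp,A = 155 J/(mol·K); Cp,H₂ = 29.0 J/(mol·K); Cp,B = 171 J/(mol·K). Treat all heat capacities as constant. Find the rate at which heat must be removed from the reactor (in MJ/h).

Q_out = 1610 MJ/h

Extent of reaction ξ = 0.785 × 195 = 153.08 mol/min
Reaction term: ξ·ΔH°_rxn = 153.08 × -163 = -24951 kJ/min
Sensible, feed 144→25 °C: -4269.7 kJ/min
Outlet flows (mol/min): A 41.925, H₂ 41.925, B 153.08
Sensible, products 25→95.6 °C: 2392.6 kJ/min
Q = ΔH = -26828 kJ/min = -447.14 kW
Heat removed = 1609.7 MJ/h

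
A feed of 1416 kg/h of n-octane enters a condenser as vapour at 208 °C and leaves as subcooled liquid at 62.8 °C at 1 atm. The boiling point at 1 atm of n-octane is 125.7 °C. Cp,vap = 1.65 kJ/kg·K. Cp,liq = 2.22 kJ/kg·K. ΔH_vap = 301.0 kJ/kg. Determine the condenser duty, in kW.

Q_c = 227 kW

vapour 208→125.7 °C: -135.79 kJ/kg
condensation at 125.7 °C: -301 kJ/kg
liquid 125.7→62.8 °C: -139.64 kJ/kg
Δh = -135.79 + -301 + -139.64 = -576.43 kJ/kg
Q = ṁ·Δh = 1416 kg/h × -576.43 kJ/kg = -816230 kJ/h
|Q| = 226.73 kW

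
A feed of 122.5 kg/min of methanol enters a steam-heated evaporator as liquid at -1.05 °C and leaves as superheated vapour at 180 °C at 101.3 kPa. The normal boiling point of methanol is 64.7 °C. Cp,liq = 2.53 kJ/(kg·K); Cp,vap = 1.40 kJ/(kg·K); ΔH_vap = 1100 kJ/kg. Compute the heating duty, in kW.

Q = 2920 kW

liquid -1.05→64.7 °C: 166.35 kJ/kg
vaporisation at 64.7 °C: 1100 kJ/kg
vapour 64.7→180 °C: 161.42 kJ/kg
Δh = 166.35 + 1100 + 161.42 = 1427.8 kJ/kg
Q = ṁ·Δh = 122.5 kg/min × 1427.8 kJ/kg = 174900 kJ/min
|Q| = 2915 kW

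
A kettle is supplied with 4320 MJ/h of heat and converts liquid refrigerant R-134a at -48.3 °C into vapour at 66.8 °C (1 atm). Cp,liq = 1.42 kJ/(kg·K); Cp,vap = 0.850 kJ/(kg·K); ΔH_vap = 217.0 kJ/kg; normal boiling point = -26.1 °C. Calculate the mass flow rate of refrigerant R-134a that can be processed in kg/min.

ṁ = 220 kg/min

Δh = 1.42×(-26.1−-48.3) + 217.0 + 0.850×(66.8−-26.1) = 327.49 kJ/kg
Q = 4320 MJ/h = 1200 kJ/s = 72000 kJ/min
ṁ = Q/Δh = 72000 / 327.49 = 219.85 kg/min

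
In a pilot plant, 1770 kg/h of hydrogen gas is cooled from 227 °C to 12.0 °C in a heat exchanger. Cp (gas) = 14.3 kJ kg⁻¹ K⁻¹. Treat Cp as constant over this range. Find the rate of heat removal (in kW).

Q = ṁ·Cp·ΔT = 1770 × 14.3 × (12.0 − 227) = -5.4419e+06 kJ/h
Converting: 5.4419e+06 / 3600 s = 1511.6 kW

Q_c = 1510 kW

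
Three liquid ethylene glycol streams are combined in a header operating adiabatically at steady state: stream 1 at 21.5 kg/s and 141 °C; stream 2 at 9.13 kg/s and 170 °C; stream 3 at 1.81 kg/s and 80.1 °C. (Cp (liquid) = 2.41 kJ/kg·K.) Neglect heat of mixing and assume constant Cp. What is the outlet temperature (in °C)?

No heat crosses the boundary, so H_out = H_in.
T_out = Σ ṁᵢCp,ᵢTᵢ / Σ ṁᵢCp,ᵢ
      = 11396 / 78.18 = 145.76 °C

T_out = 146 °C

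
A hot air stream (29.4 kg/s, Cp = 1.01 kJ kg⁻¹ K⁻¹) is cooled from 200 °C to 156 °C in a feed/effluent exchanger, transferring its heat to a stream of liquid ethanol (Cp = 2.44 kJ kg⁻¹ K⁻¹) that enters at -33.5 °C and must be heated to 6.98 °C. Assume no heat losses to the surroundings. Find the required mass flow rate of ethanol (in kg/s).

Heat released by hot stream: Q = 29.4 × 1.01 × (200 − 156) = 1306.5 kJ/s
Energy balance on cold side (adiabatic exchanger): Q = ṁ_c·Cp_c·(T_c,out − T_c,in)
ṁ_c = 1306.5 / [2.44 × (6.98 − -33.5)] = 13.228 kg/s

ṁ_c = 13.2 kg/s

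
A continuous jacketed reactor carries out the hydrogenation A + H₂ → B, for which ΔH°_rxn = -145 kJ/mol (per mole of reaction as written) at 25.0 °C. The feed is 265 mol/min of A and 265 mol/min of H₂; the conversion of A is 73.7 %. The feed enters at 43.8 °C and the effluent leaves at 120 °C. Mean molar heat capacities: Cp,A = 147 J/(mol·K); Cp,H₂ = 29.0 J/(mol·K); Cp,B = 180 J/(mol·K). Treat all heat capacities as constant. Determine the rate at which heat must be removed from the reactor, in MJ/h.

Q_out = 1480 MJ/h

Extent of reaction ξ = 0.737 × 265 = 195.31 mol/min
Reaction term: ξ·ΔH°_rxn = 195.31 × -145 = -28319 kJ/min
Sensible, feed 43.8→25 °C: -876.83 kJ/min
Outlet flows (mol/min): A 69.695, H₂ 69.695, B 195.31
Sensible, products 25→120 °C: 4505 kJ/min
Q = ΔH = -24691 kJ/min = -411.52 kW
Heat removed = 1481.5 MJ/h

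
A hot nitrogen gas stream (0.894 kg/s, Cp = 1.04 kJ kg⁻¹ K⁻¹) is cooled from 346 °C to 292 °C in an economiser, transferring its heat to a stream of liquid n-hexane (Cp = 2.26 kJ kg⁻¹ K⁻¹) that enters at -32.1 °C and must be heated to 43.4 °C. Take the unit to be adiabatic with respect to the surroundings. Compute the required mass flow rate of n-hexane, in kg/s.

ṁ_c = 0.294 kg/s

Heat released by hot stream: Q = 0.894 × 1.04 × (346 − 292) = 50.207 kJ/s
Energy balance on cold side (adiabatic exchanger): Q = ṁ_c·Cp_c·(T_c,out − T_c,in)
ṁ_c = 50.207 / [2.26 × (43.4 − -32.1)] = 0.29425 kg/s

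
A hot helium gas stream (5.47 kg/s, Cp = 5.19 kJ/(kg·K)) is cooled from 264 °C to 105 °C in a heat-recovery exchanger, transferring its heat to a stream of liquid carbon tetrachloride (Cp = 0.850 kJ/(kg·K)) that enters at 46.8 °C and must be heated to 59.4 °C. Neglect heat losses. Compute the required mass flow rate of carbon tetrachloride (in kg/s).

Heat released by hot stream: Q = 5.47 × 5.19 × (264 − 105) = 4513.9 kJ/s
Energy balance on cold side (adiabatic exchanger): Q = ṁ_c·Cp_c·(T_c,out − T_c,in)
ṁ_c = 4513.9 / [0.850 × (59.4 − 46.8)] = 421.47 kg/s

ṁ_c = 421 kg/s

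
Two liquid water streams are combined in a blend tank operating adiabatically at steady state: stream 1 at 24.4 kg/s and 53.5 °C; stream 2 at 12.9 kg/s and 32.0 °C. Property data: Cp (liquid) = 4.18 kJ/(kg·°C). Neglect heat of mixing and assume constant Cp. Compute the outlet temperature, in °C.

T_out = 46.1 °C

Energy balance with Q = 0: Σ ṁᵢCp,ᵢ(T_out − Tᵢ) = 0
Σ ṁᵢCp,ᵢTᵢ = 24.4×4.18×53.5 + 12.9×4.18×32.0 = 7182.1
Σ ṁᵢCp,ᵢ = 24.4×4.18 + 12.9×4.18 = 155.91
T_out = 7182.1 / 155.91 = 46.064 °C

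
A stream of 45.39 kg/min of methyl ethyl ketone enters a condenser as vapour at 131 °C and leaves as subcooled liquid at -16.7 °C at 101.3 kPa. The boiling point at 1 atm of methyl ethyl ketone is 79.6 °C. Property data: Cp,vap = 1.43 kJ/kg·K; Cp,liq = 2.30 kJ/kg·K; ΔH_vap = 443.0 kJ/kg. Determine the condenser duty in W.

Q_c = 558000 W

vapour 131→79.6 °C: -73.502 kJ/kg
condensation at 79.6 °C: -443 kJ/kg
liquid 79.6→-16.7 °C: -221.49 kJ/kg
Δh = -73.502 + -443 + -221.49 = -737.99 kJ/kg
Q = ṁ·Δh = 45.39 kg/min × -737.99 kJ/kg = -33497 kJ/min
|Q| = 558.29 kW = 558290 W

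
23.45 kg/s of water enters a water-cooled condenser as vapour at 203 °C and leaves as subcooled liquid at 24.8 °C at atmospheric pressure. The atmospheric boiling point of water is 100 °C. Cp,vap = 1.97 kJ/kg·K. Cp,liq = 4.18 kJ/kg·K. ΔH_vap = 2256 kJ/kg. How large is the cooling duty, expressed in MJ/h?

Q_c = 234000 MJ/h

vapour 203→100 °C: -202.91 kJ/kg
condensation at 100 °C: -2256 kJ/kg
liquid 100→24.8 °C: -314.34 kJ/kg
Δh = -202.91 + -2256 + -314.34 = -2773.2 kJ/kg
Q = ṁ·Δh = 23.45 kg/s × -2773.2 kJ/kg = -65033 kJ/s
|Q| = 65033 kW = 234120 MJ/h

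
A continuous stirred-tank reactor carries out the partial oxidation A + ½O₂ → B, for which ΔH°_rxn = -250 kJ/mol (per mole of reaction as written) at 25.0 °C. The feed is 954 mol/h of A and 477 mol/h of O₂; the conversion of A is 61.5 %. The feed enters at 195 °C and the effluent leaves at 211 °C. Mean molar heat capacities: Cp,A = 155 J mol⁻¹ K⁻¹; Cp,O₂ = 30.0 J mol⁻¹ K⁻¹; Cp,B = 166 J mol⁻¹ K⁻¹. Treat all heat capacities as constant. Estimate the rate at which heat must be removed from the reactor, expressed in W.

Q_out = 40100 W

Extent of reaction ξ = 0.615 × 954 = 586.71 mol/h
Reaction term: ξ·ΔH°_rxn = 586.71 × -250 = -146680 kJ/h
Sensible, feed 195→25 °C: -27571 kJ/h
Outlet flows (mol/h): A 367.29, O₂ 183.64, B 586.71
Sensible, products 25→211 °C: 29729 kJ/h
Q = ΔH = -144520 kJ/h = -40.144 kW
Heat removed = 40144 W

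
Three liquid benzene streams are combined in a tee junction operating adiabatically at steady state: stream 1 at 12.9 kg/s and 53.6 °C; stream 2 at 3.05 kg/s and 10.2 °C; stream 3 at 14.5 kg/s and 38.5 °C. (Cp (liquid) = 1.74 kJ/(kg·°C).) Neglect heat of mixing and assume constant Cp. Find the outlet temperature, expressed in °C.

T_out = 42.1 °C

Adiabatic, steady state ⇒ Σ ṁᵢCp,ᵢ(T_out − Tᵢ) = 0
T_out = Σ ṁᵢCp,ᵢTᵢ / Σ ṁᵢCp,ᵢ
      = 2228.6 / 52.983 = 42.062 °C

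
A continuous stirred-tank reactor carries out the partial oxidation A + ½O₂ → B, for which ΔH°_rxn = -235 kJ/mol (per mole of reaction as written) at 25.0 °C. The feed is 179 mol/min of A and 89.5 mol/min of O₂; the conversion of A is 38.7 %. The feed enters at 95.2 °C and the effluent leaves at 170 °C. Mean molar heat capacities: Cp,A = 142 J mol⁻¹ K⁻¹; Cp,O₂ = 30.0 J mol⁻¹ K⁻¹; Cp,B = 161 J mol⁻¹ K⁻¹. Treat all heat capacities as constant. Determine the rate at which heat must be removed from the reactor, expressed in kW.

Extent of reaction ξ = 0.387 × 179 = 69.273 mol/min
Reaction term: ξ·ΔH°_rxn = 69.273 × -235 = -16279 kJ/min
Sensible, feed 95.2→25 °C: -1972.8 kJ/min
Outlet flows (mol/min): A 109.73, O₂ 54.864, B 69.273
Sensible, products 25→170 °C: 4115.1 kJ/min
Q = ΔH = -14137 kJ/min = -235.61 kW
Heat removed = 235.61 kW

Q_out = 236 kW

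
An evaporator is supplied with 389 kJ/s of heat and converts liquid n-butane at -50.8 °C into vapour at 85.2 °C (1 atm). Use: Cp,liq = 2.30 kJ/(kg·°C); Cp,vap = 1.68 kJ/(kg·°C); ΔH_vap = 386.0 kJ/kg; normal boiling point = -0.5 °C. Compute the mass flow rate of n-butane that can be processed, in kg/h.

Δh = 2.30×(-0.5−-50.8) + 386.0 + 1.68×(85.2−-0.5) = 645.67 kJ/kg
Q = 389 kJ/s = 389 kJ/s = 1.4004e+06 kJ/h
ṁ = Q/Δh = 1.4004e+06 / 645.67 = 2168.9 kg/h

ṁ = 2170 kg/h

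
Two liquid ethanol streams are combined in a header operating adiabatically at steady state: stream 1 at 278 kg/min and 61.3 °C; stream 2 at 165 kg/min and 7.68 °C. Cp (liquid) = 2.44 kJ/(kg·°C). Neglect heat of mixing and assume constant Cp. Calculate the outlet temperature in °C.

Energy balance with Q = 0: Σ ṁᵢCp,ᵢ(T_out − Tᵢ) = 0
Σ ṁᵢCp,ᵢTᵢ = 278×2.44×61.3 + 165×2.44×7.68 = 44673
Σ ṁᵢCp,ᵢ = 278×2.44 + 165×2.44 = 1080.9
T_out = 44673 / 1080.9 = 41.329 °C

T_out = 41.3 °C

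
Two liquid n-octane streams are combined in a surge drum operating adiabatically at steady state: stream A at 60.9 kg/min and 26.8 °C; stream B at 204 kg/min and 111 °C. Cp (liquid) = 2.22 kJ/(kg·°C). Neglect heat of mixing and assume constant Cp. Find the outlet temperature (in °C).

T_out = 91.6 °C

Adiabatic, steady state ⇒ Σ ṁᵢCp,ᵢ(T_out − Tᵢ) = 0
Σ ṁᵢCp,ᵢTᵢ = 60.9×2.22×26.8 + 204×2.22×111 = 53893
Σ ṁᵢCp,ᵢ = 60.9×2.22 + 204×2.22 = 588.08
T_out = 53893 / 588.08 = 91.643 °C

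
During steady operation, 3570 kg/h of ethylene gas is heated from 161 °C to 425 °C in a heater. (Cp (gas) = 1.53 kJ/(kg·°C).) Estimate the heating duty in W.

Q = ṁ·Cp·ΔT = 3570 × 1.53 × (425 − 161) = 1.442e+06 kJ/h
Converting: 1.442e+06 / 3600 s = 400.55 kW
Heating duty = 400550 W

Q = 401000 W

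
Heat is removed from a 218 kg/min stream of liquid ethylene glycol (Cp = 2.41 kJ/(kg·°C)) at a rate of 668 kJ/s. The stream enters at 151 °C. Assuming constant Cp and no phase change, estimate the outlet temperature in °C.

Q = 668 kJ/s = 40080 kJ/min
ΔT = Q/(ṁ·Cp) = 40080/(218×2.41) = 76.288 K
T_out = 151 − 76.288 = 74.712 °C

T_out = 74.7 °C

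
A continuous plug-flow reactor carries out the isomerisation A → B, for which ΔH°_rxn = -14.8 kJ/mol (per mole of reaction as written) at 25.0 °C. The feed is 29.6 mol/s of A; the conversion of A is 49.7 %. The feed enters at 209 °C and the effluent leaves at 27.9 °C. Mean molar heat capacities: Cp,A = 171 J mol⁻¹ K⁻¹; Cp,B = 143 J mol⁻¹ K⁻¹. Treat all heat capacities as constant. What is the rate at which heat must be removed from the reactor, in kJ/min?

Q_out = 68100 kJ/min

Extent of reaction ξ = 0.497 × 29.6 = 14.711 mol/s
Reaction term: ξ·ΔH°_rxn = 14.711 × -14.8 = -217.73 kJ/s
Sensible, feed 209→25 °C: -931.33 kJ/s
Outlet flows (mol/s): A 14.889, B 14.711
Sensible, products 25→27.9 °C: 13.484 kJ/s
Q = ΔH = -1135.6 kJ/s = -1135.6 kW
Heat removed = 68135 kJ/min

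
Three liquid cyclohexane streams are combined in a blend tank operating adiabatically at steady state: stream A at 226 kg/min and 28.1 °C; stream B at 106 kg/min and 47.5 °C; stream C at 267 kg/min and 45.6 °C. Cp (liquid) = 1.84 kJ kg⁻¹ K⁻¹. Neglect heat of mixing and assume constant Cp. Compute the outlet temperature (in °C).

T_out = 39.3 °C

Energy balance with Q = 0: Σ ṁᵢCp,ᵢ(T_out − Tᵢ) = 0
T_out = Σ ṁᵢCp,ᵢTᵢ / Σ ṁᵢCp,ᵢ
      = 43352 / 1102.2 = 39.334 °C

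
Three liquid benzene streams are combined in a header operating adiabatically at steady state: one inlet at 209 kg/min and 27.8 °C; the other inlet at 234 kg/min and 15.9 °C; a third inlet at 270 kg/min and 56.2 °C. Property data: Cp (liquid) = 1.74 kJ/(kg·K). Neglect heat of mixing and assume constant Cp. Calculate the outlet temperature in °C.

T_out = 34.6 °C

Energy balance with Q = 0: Σ ṁᵢCp,ᵢ(T_out − Tᵢ) = 0
T_out = Σ ṁᵢCp,ᵢTᵢ / Σ ṁᵢCp,ᵢ
      = 42986 / 1240.6 = 34.649 °C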